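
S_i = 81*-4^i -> [81, -324, 1296, -5184, 20736]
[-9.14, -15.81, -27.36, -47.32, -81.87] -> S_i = -9.14*1.73^i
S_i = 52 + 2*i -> [52, 54, 56, 58, 60]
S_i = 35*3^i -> [35, 105, 315, 945, 2835]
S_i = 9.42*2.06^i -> [9.42, 19.41, 39.97, 82.35, 169.64]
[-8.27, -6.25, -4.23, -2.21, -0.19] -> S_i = -8.27 + 2.02*i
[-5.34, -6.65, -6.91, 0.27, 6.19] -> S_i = Random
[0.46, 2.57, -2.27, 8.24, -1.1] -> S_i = Random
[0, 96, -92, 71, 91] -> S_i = Random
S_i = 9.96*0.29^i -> [9.96, 2.89, 0.84, 0.24, 0.07]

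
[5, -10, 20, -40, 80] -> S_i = 5*-2^i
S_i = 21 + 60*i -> [21, 81, 141, 201, 261]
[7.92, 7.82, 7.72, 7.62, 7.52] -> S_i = 7.92 + -0.10*i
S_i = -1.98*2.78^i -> [-1.98, -5.5, -15.3, -42.54, -118.26]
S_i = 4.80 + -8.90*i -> [4.8, -4.1, -13.0, -21.9, -30.8]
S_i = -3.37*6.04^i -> [-3.37, -20.35, -122.94, -742.58, -4485.16]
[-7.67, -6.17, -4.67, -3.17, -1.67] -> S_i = -7.67 + 1.50*i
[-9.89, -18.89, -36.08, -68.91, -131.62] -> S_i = -9.89*1.91^i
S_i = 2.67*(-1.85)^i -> [2.67, -4.94, 9.14, -16.91, 31.28]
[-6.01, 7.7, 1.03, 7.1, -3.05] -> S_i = Random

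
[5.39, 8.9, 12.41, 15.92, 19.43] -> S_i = 5.39 + 3.51*i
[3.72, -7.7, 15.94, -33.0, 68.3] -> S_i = 3.72*(-2.07)^i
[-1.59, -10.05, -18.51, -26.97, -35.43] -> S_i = -1.59 + -8.46*i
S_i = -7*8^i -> [-7, -56, -448, -3584, -28672]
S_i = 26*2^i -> [26, 52, 104, 208, 416]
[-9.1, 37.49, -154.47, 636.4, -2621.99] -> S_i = -9.10*(-4.12)^i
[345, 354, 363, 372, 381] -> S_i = 345 + 9*i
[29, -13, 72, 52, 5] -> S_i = Random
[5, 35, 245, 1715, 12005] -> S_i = 5*7^i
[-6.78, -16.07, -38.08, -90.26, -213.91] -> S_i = -6.78*2.37^i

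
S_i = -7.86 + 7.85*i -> [-7.86, -0.01, 7.84, 15.69, 23.54]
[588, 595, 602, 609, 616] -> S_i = 588 + 7*i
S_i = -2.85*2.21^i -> [-2.85, -6.3, -13.92, -30.76, -67.99]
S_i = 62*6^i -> [62, 372, 2232, 13392, 80352]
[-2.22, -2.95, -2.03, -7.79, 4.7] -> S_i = Random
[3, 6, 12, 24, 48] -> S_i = 3*2^i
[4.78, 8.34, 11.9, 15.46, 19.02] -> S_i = 4.78 + 3.56*i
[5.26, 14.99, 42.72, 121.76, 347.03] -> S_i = 5.26*2.85^i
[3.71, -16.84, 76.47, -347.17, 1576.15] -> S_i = 3.71*(-4.54)^i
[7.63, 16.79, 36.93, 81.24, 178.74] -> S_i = 7.63*2.20^i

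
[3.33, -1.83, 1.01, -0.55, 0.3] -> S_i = 3.33*(-0.55)^i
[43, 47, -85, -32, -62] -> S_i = Random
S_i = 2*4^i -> [2, 8, 32, 128, 512]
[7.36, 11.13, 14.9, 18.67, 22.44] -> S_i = 7.36 + 3.77*i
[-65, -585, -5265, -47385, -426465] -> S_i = -65*9^i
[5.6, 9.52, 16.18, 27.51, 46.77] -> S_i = 5.60*1.70^i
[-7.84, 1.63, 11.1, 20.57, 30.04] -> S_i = -7.84 + 9.47*i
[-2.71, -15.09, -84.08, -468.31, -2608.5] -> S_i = -2.71*5.57^i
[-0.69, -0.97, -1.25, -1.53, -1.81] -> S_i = -0.69 + -0.28*i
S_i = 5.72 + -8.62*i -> [5.72, -2.9, -11.52, -20.14, -28.76]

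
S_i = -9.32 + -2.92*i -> [-9.32, -12.24, -15.16, -18.08, -21.0]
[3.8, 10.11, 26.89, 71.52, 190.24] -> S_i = 3.80*2.66^i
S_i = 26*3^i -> [26, 78, 234, 702, 2106]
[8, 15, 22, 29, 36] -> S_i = 8 + 7*i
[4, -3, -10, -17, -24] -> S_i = 4 + -7*i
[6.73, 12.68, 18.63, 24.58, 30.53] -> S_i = 6.73 + 5.95*i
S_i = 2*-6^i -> [2, -12, 72, -432, 2592]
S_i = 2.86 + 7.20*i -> [2.86, 10.06, 17.26, 24.46, 31.66]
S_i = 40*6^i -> [40, 240, 1440, 8640, 51840]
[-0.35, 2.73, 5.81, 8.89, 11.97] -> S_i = -0.35 + 3.08*i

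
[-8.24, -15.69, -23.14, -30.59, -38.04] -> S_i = -8.24 + -7.45*i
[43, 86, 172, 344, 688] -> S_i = 43*2^i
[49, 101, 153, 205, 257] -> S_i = 49 + 52*i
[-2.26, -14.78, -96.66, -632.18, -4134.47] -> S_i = -2.26*6.54^i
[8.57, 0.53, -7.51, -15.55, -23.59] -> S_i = 8.57 + -8.04*i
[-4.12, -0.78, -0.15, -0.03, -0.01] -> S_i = -4.12*0.19^i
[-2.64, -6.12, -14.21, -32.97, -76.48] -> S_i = -2.64*2.32^i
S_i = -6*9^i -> [-6, -54, -486, -4374, -39366]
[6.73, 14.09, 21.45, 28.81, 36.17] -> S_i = 6.73 + 7.36*i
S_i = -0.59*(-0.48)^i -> [-0.59, 0.28, -0.14, 0.07, -0.03]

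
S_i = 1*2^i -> [1, 2, 4, 8, 16]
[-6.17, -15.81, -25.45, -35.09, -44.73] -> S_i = -6.17 + -9.64*i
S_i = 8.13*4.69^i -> [8.13, 38.13, 178.83, 838.7, 3933.53]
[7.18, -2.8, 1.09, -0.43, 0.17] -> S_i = 7.18*(-0.39)^i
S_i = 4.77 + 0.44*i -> [4.77, 5.21, 5.65, 6.09, 6.53]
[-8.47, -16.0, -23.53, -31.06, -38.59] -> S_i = -8.47 + -7.53*i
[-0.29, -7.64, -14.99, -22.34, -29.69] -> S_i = -0.29 + -7.35*i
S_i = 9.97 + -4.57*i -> [9.97, 5.4, 0.83, -3.74, -8.31]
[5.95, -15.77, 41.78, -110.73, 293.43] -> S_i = 5.95*(-2.65)^i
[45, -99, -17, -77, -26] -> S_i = Random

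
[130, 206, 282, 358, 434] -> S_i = 130 + 76*i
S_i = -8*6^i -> [-8, -48, -288, -1728, -10368]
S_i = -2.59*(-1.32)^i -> [-2.59, 3.42, -4.51, 5.96, -7.86]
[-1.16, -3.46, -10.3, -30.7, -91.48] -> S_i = -1.16*2.98^i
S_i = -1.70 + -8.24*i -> [-1.7, -9.94, -18.18, -26.42, -34.66]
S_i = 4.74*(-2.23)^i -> [4.74, -10.57, 23.57, -52.56, 117.22]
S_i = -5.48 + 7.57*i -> [-5.48, 2.09, 9.66, 17.23, 24.8]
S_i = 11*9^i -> [11, 99, 891, 8019, 72171]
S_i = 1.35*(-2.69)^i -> [1.35, -3.63, 9.77, -26.28, 70.69]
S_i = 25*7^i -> [25, 175, 1225, 8575, 60025]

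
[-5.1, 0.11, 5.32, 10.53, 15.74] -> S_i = -5.10 + 5.21*i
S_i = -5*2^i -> [-5, -10, -20, -40, -80]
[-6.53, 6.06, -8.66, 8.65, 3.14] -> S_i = Random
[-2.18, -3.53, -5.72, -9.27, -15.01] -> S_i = -2.18*1.62^i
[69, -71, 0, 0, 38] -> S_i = Random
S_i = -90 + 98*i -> [-90, 8, 106, 204, 302]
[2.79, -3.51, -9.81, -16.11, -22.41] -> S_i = 2.79 + -6.30*i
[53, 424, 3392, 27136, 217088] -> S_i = 53*8^i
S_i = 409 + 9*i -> [409, 418, 427, 436, 445]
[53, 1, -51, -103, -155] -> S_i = 53 + -52*i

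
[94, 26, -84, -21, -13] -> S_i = Random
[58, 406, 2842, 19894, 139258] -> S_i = 58*7^i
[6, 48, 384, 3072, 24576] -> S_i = 6*8^i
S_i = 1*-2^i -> [1, -2, 4, -8, 16]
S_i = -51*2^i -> [-51, -102, -204, -408, -816]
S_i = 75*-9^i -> [75, -675, 6075, -54675, 492075]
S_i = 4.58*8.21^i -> [4.58, 37.6, 308.71, 2534.52, 20808.37]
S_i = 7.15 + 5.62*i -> [7.15, 12.77, 18.39, 24.01, 29.63]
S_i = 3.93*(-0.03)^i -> [3.93, -0.12, 0.0, -0.0, 0.0]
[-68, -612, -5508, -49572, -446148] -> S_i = -68*9^i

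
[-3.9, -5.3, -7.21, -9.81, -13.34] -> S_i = -3.90*1.36^i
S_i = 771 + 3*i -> [771, 774, 777, 780, 783]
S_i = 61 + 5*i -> [61, 66, 71, 76, 81]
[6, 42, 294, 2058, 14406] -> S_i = 6*7^i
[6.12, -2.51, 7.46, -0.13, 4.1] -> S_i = Random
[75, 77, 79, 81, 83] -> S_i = 75 + 2*i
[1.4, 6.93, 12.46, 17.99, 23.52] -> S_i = 1.40 + 5.53*i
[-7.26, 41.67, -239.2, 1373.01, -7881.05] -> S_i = -7.26*(-5.74)^i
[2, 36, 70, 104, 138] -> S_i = 2 + 34*i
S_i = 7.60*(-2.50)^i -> [7.6, -19.0, 47.5, -118.75, 296.88]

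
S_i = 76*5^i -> [76, 380, 1900, 9500, 47500]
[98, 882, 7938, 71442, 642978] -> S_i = 98*9^i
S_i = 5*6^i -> [5, 30, 180, 1080, 6480]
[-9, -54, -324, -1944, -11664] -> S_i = -9*6^i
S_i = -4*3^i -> [-4, -12, -36, -108, -324]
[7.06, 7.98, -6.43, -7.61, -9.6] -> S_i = Random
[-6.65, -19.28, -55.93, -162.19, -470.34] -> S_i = -6.65*2.90^i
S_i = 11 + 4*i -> [11, 15, 19, 23, 27]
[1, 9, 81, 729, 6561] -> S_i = 1*9^i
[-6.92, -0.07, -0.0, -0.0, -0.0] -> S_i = -6.92*0.01^i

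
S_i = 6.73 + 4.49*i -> [6.73, 11.22, 15.71, 20.2, 24.69]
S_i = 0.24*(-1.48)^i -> [0.24, -0.36, 0.53, -0.78, 1.15]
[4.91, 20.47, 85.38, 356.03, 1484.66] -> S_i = 4.91*4.17^i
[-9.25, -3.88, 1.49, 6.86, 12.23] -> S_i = -9.25 + 5.37*i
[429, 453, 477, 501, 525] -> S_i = 429 + 24*i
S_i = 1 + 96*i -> [1, 97, 193, 289, 385]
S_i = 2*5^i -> [2, 10, 50, 250, 1250]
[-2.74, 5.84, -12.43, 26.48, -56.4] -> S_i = -2.74*(-2.13)^i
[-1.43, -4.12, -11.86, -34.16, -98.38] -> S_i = -1.43*2.88^i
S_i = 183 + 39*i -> [183, 222, 261, 300, 339]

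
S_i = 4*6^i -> [4, 24, 144, 864, 5184]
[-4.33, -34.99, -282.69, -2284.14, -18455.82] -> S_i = -4.33*8.08^i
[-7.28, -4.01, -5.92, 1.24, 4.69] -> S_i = Random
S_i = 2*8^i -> [2, 16, 128, 1024, 8192]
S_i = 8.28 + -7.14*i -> [8.28, 1.14, -6.0, -13.14, -20.28]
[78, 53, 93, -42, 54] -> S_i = Random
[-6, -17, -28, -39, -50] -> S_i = -6 + -11*i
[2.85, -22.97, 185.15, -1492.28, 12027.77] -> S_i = 2.85*(-8.06)^i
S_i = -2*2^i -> [-2, -4, -8, -16, -32]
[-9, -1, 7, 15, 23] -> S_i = -9 + 8*i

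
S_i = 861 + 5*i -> [861, 866, 871, 876, 881]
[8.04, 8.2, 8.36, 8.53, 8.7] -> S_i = 8.04*1.02^i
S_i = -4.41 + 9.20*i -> [-4.41, 4.79, 13.99, 23.19, 32.39]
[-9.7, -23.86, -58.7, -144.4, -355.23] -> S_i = -9.70*2.46^i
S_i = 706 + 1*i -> [706, 707, 708, 709, 710]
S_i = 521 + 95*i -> [521, 616, 711, 806, 901]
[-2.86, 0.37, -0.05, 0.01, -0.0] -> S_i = -2.86*(-0.13)^i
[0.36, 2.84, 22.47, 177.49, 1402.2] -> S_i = 0.36*7.90^i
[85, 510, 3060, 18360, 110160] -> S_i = 85*6^i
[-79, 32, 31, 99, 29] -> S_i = Random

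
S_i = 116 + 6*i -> [116, 122, 128, 134, 140]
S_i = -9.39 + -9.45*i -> [-9.39, -18.84, -28.29, -37.74, -47.19]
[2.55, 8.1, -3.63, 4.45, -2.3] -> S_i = Random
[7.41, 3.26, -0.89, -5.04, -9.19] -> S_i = 7.41 + -4.15*i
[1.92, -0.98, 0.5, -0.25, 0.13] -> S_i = 1.92*(-0.51)^i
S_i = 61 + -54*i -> [61, 7, -47, -101, -155]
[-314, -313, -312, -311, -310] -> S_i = -314 + 1*i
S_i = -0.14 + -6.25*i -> [-0.14, -6.39, -12.64, -18.89, -25.14]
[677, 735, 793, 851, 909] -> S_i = 677 + 58*i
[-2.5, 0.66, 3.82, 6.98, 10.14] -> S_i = -2.50 + 3.16*i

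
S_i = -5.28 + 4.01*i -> [-5.28, -1.27, 2.74, 6.75, 10.76]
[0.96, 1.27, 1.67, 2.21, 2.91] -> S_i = 0.96*1.32^i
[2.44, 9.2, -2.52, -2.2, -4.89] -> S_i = Random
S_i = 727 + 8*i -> [727, 735, 743, 751, 759]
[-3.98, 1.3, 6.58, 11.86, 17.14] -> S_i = -3.98 + 5.28*i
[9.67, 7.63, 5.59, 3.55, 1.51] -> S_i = 9.67 + -2.04*i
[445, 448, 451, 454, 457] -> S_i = 445 + 3*i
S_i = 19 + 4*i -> [19, 23, 27, 31, 35]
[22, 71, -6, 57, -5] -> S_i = Random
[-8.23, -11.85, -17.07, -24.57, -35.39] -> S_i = -8.23*1.44^i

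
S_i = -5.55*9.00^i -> [-5.55, -49.95, -449.55, -4045.95, -36413.55]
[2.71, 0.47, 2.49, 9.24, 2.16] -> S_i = Random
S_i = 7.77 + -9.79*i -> [7.77, -2.02, -11.81, -21.6, -31.39]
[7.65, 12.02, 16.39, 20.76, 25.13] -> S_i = 7.65 + 4.37*i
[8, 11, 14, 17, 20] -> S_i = 8 + 3*i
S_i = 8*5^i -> [8, 40, 200, 1000, 5000]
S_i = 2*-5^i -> [2, -10, 50, -250, 1250]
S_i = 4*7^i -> [4, 28, 196, 1372, 9604]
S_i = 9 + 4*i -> [9, 13, 17, 21, 25]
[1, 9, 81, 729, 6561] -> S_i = 1*9^i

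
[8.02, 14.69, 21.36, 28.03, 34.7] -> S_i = 8.02 + 6.67*i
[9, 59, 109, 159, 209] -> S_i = 9 + 50*i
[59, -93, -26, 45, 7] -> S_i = Random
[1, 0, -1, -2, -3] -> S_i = 1 + -1*i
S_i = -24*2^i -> [-24, -48, -96, -192, -384]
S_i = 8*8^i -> [8, 64, 512, 4096, 32768]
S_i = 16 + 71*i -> [16, 87, 158, 229, 300]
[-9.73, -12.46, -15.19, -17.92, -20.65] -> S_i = -9.73 + -2.73*i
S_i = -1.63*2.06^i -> [-1.63, -3.36, -6.92, -14.25, -29.35]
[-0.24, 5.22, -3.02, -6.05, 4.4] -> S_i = Random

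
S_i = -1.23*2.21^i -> [-1.23, -2.72, -6.01, -13.28, -29.34]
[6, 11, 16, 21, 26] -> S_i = 6 + 5*i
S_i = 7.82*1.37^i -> [7.82, 10.71, 14.68, 20.11, 27.55]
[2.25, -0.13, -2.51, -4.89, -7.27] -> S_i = 2.25 + -2.38*i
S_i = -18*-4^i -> [-18, 72, -288, 1152, -4608]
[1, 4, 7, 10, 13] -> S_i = 1 + 3*i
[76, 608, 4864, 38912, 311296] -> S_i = 76*8^i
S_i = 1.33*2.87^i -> [1.33, 3.82, 10.96, 31.44, 90.24]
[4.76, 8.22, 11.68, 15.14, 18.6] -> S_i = 4.76 + 3.46*i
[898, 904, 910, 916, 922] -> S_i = 898 + 6*i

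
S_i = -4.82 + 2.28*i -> [-4.82, -2.54, -0.26, 2.02, 4.3]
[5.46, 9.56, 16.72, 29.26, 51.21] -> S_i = 5.46*1.75^i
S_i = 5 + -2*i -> [5, 3, 1, -1, -3]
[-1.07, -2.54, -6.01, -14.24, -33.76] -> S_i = -1.07*2.37^i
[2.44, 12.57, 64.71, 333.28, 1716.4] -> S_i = 2.44*5.15^i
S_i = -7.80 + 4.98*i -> [-7.8, -2.82, 2.16, 7.14, 12.12]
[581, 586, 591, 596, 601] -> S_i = 581 + 5*i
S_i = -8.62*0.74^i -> [-8.62, -6.38, -4.72, -3.49, -2.58]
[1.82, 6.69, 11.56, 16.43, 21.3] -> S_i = 1.82 + 4.87*i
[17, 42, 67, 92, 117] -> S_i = 17 + 25*i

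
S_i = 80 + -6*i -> [80, 74, 68, 62, 56]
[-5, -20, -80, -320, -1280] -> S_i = -5*4^i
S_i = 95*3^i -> [95, 285, 855, 2565, 7695]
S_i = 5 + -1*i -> [5, 4, 3, 2, 1]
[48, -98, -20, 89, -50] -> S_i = Random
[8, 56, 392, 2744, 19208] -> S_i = 8*7^i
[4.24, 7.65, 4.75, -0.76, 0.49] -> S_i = Random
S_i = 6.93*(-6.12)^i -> [6.93, -42.41, 259.56, -1588.5, 9721.63]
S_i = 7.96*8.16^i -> [7.96, 64.95, 530.02, 4324.97, 35291.79]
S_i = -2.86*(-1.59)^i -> [-2.86, 4.55, -7.23, 11.5, -18.28]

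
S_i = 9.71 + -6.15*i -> [9.71, 3.56, -2.59, -8.74, -14.89]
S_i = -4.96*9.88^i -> [-4.96, -49.0, -484.17, -4783.57, -47261.71]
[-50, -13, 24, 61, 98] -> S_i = -50 + 37*i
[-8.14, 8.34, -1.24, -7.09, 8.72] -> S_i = Random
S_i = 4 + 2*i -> [4, 6, 8, 10, 12]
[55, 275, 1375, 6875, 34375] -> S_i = 55*5^i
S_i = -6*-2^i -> [-6, 12, -24, 48, -96]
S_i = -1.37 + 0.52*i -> [-1.37, -0.85, -0.33, 0.19, 0.71]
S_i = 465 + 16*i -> [465, 481, 497, 513, 529]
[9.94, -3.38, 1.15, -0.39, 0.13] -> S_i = 9.94*(-0.34)^i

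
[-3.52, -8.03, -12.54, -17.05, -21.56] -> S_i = -3.52 + -4.51*i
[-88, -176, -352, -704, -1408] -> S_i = -88*2^i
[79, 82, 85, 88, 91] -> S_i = 79 + 3*i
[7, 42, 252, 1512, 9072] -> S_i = 7*6^i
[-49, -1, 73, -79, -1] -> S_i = Random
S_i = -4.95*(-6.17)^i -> [-4.95, 30.54, -188.44, 1162.68, -7173.74]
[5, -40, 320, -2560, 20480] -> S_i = 5*-8^i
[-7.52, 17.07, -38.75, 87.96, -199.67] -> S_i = -7.52*(-2.27)^i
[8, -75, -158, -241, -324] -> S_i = 8 + -83*i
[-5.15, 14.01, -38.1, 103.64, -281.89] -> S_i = -5.15*(-2.72)^i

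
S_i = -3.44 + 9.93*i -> [-3.44, 6.49, 16.42, 26.35, 36.28]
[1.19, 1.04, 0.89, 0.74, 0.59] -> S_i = 1.19 + -0.15*i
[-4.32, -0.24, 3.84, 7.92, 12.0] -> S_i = -4.32 + 4.08*i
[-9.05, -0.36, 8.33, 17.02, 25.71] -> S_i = -9.05 + 8.69*i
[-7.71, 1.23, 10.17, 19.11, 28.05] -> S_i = -7.71 + 8.94*i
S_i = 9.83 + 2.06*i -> [9.83, 11.89, 13.95, 16.01, 18.07]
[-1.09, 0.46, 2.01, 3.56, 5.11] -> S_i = -1.09 + 1.55*i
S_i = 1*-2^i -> [1, -2, 4, -8, 16]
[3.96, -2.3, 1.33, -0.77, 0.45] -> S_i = 3.96*(-0.58)^i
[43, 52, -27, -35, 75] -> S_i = Random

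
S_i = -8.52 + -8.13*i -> [-8.52, -16.65, -24.78, -32.91, -41.04]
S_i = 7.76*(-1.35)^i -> [7.76, -10.48, 14.14, -19.09, 25.77]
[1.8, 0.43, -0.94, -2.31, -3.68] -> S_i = 1.80 + -1.37*i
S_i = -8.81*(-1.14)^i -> [-8.81, 10.04, -11.45, 13.05, -14.88]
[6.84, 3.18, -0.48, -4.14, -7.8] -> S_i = 6.84 + -3.66*i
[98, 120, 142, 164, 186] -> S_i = 98 + 22*i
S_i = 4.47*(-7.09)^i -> [4.47, -31.69, 224.7, -1593.11, 11295.16]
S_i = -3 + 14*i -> [-3, 11, 25, 39, 53]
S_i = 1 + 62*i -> [1, 63, 125, 187, 249]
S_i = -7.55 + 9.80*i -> [-7.55, 2.25, 12.05, 21.85, 31.65]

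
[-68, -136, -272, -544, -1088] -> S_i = -68*2^i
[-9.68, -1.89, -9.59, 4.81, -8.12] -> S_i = Random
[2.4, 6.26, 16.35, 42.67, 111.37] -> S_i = 2.40*2.61^i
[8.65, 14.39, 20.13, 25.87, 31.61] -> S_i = 8.65 + 5.74*i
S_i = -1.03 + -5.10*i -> [-1.03, -6.13, -11.23, -16.33, -21.43]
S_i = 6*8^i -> [6, 48, 384, 3072, 24576]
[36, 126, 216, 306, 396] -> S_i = 36 + 90*i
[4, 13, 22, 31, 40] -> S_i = 4 + 9*i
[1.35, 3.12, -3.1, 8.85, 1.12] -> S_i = Random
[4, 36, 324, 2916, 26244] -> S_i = 4*9^i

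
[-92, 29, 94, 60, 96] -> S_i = Random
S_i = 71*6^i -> [71, 426, 2556, 15336, 92016]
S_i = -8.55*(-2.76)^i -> [-8.55, 23.6, -65.13, 179.76, -496.14]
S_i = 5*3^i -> [5, 15, 45, 135, 405]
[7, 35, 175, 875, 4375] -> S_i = 7*5^i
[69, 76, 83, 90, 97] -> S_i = 69 + 7*i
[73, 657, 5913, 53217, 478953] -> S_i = 73*9^i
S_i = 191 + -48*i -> [191, 143, 95, 47, -1]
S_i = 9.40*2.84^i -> [9.4, 26.7, 75.82, 215.32, 611.51]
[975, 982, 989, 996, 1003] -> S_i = 975 + 7*i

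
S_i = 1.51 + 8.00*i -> [1.51, 9.51, 17.51, 25.51, 33.51]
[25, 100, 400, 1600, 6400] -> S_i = 25*4^i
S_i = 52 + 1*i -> [52, 53, 54, 55, 56]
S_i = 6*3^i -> [6, 18, 54, 162, 486]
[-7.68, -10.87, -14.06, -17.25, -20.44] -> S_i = -7.68 + -3.19*i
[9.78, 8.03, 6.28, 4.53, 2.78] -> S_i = 9.78 + -1.75*i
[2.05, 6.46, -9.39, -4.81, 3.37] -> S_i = Random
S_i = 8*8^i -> [8, 64, 512, 4096, 32768]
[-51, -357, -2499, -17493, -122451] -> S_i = -51*7^i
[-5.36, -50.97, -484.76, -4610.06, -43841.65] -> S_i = -5.36*9.51^i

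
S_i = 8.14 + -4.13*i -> [8.14, 4.01, -0.12, -4.25, -8.38]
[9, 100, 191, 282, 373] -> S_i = 9 + 91*i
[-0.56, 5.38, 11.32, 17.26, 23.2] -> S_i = -0.56 + 5.94*i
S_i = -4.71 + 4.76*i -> [-4.71, 0.05, 4.81, 9.57, 14.33]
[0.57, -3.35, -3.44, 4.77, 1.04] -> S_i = Random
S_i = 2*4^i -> [2, 8, 32, 128, 512]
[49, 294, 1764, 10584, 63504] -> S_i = 49*6^i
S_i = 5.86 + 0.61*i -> [5.86, 6.47, 7.08, 7.69, 8.3]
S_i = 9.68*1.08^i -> [9.68, 10.45, 11.29, 12.19, 13.17]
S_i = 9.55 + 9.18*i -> [9.55, 18.73, 27.91, 37.09, 46.27]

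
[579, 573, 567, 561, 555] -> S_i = 579 + -6*i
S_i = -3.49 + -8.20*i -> [-3.49, -11.69, -19.89, -28.09, -36.29]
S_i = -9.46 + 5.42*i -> [-9.46, -4.04, 1.38, 6.8, 12.22]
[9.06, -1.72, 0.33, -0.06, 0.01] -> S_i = 9.06*(-0.19)^i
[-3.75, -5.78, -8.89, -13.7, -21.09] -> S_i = -3.75*1.54^i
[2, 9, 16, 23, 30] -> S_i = 2 + 7*i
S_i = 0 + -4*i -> [0, -4, -8, -12, -16]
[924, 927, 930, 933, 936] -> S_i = 924 + 3*i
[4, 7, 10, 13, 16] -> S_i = 4 + 3*i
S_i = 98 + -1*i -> [98, 97, 96, 95, 94]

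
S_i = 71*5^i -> [71, 355, 1775, 8875, 44375]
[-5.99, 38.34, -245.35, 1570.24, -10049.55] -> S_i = -5.99*(-6.40)^i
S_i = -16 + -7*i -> [-16, -23, -30, -37, -44]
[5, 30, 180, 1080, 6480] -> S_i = 5*6^i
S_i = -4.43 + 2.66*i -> [-4.43, -1.77, 0.89, 3.55, 6.21]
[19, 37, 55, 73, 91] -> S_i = 19 + 18*i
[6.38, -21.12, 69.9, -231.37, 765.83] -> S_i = 6.38*(-3.31)^i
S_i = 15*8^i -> [15, 120, 960, 7680, 61440]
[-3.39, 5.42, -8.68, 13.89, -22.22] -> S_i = -3.39*(-1.60)^i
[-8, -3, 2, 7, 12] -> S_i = -8 + 5*i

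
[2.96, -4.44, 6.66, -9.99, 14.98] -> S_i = 2.96*(-1.50)^i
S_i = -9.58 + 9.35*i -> [-9.58, -0.23, 9.12, 18.47, 27.82]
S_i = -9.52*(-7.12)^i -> [-9.52, 67.78, -482.61, 3436.19, -24465.66]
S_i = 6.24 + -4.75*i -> [6.24, 1.49, -3.26, -8.01, -12.76]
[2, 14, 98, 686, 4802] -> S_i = 2*7^i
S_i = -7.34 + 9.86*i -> [-7.34, 2.52, 12.38, 22.24, 32.1]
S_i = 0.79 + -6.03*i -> [0.79, -5.24, -11.27, -17.3, -23.33]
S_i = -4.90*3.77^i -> [-4.9, -18.47, -69.64, -262.55, -989.83]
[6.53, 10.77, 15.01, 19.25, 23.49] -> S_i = 6.53 + 4.24*i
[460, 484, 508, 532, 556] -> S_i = 460 + 24*i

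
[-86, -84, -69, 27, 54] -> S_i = Random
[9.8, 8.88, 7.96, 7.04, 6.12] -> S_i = 9.80 + -0.92*i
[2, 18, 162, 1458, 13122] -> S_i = 2*9^i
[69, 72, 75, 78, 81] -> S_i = 69 + 3*i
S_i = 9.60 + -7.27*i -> [9.6, 2.33, -4.94, -12.21, -19.48]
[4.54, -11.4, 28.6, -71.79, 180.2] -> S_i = 4.54*(-2.51)^i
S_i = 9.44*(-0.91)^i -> [9.44, -8.59, 7.82, -7.11, 6.47]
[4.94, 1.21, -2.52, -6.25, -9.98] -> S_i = 4.94 + -3.73*i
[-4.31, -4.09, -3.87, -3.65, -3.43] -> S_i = -4.31 + 0.22*i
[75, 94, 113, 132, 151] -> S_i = 75 + 19*i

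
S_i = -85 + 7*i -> [-85, -78, -71, -64, -57]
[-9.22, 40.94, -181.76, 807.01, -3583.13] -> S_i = -9.22*(-4.44)^i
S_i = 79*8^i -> [79, 632, 5056, 40448, 323584]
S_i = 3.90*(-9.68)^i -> [3.9, -37.75, 365.44, -3537.45, 34242.55]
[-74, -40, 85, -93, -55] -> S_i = Random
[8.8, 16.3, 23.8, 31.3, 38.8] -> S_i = 8.80 + 7.50*i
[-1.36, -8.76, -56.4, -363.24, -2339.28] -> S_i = -1.36*6.44^i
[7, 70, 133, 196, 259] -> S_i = 7 + 63*i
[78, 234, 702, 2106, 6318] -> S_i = 78*3^i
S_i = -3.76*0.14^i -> [-3.76, -0.53, -0.07, -0.01, -0.0]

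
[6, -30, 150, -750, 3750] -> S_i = 6*-5^i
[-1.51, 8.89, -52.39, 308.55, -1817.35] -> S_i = -1.51*(-5.89)^i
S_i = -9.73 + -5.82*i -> [-9.73, -15.55, -21.37, -27.19, -33.01]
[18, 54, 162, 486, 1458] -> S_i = 18*3^i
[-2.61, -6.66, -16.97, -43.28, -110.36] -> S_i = -2.61*2.55^i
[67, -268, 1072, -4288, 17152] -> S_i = 67*-4^i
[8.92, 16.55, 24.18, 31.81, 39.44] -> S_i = 8.92 + 7.63*i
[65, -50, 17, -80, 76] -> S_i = Random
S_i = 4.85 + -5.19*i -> [4.85, -0.34, -5.53, -10.72, -15.91]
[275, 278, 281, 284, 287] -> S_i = 275 + 3*i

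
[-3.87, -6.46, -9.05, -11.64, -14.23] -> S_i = -3.87 + -2.59*i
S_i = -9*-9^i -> [-9, 81, -729, 6561, -59049]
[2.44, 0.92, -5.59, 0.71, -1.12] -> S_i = Random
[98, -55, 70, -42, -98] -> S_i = Random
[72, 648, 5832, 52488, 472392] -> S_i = 72*9^i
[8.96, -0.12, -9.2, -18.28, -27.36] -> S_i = 8.96 + -9.08*i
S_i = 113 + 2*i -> [113, 115, 117, 119, 121]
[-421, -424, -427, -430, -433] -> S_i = -421 + -3*i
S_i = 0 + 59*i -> [0, 59, 118, 177, 236]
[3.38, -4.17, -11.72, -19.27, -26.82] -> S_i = 3.38 + -7.55*i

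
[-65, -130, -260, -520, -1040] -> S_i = -65*2^i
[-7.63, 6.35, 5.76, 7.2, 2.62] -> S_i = Random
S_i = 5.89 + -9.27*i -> [5.89, -3.38, -12.65, -21.92, -31.19]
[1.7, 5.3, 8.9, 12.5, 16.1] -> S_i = 1.70 + 3.60*i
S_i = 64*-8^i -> [64, -512, 4096, -32768, 262144]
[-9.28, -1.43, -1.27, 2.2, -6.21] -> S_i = Random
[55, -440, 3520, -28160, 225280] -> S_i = 55*-8^i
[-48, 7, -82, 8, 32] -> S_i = Random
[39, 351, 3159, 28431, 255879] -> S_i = 39*9^i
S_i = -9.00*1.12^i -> [-9.0, -10.08, -11.29, -12.64, -14.16]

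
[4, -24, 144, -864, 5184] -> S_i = 4*-6^i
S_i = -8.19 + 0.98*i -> [-8.19, -7.21, -6.23, -5.25, -4.27]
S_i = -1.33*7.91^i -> [-1.33, -10.52, -83.22, -658.24, -5206.64]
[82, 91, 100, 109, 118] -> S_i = 82 + 9*i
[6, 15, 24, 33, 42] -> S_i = 6 + 9*i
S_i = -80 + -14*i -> [-80, -94, -108, -122, -136]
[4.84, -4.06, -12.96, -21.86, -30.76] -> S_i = 4.84 + -8.90*i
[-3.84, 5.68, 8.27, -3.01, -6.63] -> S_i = Random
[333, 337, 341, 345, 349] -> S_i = 333 + 4*i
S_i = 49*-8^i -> [49, -392, 3136, -25088, 200704]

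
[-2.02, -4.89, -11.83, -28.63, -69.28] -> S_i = -2.02*2.42^i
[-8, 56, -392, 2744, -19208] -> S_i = -8*-7^i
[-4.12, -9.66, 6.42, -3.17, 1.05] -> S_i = Random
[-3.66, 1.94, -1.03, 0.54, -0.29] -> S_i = -3.66*(-0.53)^i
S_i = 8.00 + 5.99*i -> [8.0, 13.99, 19.98, 25.97, 31.96]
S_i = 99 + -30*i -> [99, 69, 39, 9, -21]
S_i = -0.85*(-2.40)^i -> [-0.85, 2.04, -4.9, 11.75, -28.2]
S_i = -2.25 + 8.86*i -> [-2.25, 6.61, 15.47, 24.33, 33.19]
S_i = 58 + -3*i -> [58, 55, 52, 49, 46]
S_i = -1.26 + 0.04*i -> [-1.26, -1.22, -1.18, -1.14, -1.1]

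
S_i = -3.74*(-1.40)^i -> [-3.74, 5.24, -7.33, 10.26, -14.37]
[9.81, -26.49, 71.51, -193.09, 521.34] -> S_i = 9.81*(-2.70)^i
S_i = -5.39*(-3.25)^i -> [-5.39, 17.52, -56.93, 185.03, -601.34]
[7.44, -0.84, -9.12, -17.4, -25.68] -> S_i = 7.44 + -8.28*i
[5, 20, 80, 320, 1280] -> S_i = 5*4^i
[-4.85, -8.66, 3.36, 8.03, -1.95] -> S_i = Random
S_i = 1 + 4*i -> [1, 5, 9, 13, 17]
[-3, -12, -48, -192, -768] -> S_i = -3*4^i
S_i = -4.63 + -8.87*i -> [-4.63, -13.5, -22.37, -31.24, -40.11]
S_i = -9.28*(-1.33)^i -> [-9.28, 12.34, -16.42, 21.83, -29.04]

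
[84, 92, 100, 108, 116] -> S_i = 84 + 8*i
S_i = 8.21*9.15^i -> [8.21, 75.12, 687.36, 6289.36, 57547.64]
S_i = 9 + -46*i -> [9, -37, -83, -129, -175]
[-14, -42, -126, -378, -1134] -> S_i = -14*3^i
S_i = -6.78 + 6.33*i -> [-6.78, -0.45, 5.88, 12.21, 18.54]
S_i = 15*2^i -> [15, 30, 60, 120, 240]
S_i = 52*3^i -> [52, 156, 468, 1404, 4212]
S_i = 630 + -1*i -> [630, 629, 628, 627, 626]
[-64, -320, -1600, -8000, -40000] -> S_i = -64*5^i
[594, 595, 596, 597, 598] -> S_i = 594 + 1*i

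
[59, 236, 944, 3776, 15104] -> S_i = 59*4^i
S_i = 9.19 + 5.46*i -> [9.19, 14.65, 20.11, 25.57, 31.03]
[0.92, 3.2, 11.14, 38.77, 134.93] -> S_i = 0.92*3.48^i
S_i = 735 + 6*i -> [735, 741, 747, 753, 759]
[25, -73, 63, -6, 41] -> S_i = Random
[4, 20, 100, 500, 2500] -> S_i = 4*5^i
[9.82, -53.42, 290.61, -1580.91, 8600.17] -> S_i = 9.82*(-5.44)^i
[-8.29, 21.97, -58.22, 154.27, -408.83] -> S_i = -8.29*(-2.65)^i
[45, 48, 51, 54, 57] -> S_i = 45 + 3*i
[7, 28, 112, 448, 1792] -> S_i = 7*4^i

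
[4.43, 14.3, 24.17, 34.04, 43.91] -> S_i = 4.43 + 9.87*i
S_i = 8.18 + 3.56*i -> [8.18, 11.74, 15.3, 18.86, 22.42]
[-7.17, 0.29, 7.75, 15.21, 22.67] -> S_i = -7.17 + 7.46*i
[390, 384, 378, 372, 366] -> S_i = 390 + -6*i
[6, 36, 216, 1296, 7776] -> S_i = 6*6^i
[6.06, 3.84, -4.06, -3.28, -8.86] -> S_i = Random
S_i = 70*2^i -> [70, 140, 280, 560, 1120]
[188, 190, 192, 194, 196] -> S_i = 188 + 2*i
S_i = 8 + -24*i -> [8, -16, -40, -64, -88]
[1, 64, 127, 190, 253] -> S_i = 1 + 63*i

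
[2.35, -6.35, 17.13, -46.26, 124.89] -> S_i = 2.35*(-2.70)^i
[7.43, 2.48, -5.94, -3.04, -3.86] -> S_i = Random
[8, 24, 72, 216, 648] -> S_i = 8*3^i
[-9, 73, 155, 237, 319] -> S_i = -9 + 82*i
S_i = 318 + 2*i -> [318, 320, 322, 324, 326]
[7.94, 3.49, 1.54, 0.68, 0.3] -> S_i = 7.94*0.44^i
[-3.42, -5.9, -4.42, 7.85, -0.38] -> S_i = Random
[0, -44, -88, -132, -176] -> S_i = 0 + -44*i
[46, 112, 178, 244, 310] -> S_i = 46 + 66*i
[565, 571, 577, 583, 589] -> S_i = 565 + 6*i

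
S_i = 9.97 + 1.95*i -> [9.97, 11.92, 13.87, 15.82, 17.77]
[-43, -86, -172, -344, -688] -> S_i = -43*2^i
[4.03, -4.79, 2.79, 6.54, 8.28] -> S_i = Random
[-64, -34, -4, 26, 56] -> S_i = -64 + 30*i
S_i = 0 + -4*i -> [0, -4, -8, -12, -16]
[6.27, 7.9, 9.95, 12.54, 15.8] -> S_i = 6.27*1.26^i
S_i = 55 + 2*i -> [55, 57, 59, 61, 63]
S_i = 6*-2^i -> [6, -12, 24, -48, 96]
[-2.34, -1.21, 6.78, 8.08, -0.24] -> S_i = Random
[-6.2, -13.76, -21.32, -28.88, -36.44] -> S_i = -6.20 + -7.56*i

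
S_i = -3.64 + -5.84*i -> [-3.64, -9.48, -15.32, -21.16, -27.0]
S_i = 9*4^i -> [9, 36, 144, 576, 2304]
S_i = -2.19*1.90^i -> [-2.19, -4.16, -7.91, -15.02, -28.54]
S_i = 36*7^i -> [36, 252, 1764, 12348, 86436]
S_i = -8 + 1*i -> [-8, -7, -6, -5, -4]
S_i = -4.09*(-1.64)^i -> [-4.09, 6.71, -11.0, 18.04, -29.59]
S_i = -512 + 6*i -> [-512, -506, -500, -494, -488]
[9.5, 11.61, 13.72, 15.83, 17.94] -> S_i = 9.50 + 2.11*i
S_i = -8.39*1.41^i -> [-8.39, -11.83, -16.68, -23.52, -33.16]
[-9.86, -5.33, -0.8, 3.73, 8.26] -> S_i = -9.86 + 4.53*i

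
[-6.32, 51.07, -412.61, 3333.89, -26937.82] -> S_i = -6.32*(-8.08)^i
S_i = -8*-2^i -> [-8, 16, -32, 64, -128]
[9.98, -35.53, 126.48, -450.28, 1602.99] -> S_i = 9.98*(-3.56)^i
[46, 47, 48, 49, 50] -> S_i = 46 + 1*i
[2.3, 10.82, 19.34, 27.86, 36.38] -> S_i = 2.30 + 8.52*i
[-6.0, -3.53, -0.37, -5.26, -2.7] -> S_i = Random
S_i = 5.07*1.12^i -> [5.07, 5.68, 6.36, 7.12, 7.98]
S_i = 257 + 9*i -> [257, 266, 275, 284, 293]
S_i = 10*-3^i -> [10, -30, 90, -270, 810]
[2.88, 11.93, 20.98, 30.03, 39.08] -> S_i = 2.88 + 9.05*i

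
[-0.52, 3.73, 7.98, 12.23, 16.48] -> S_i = -0.52 + 4.25*i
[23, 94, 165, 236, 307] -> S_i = 23 + 71*i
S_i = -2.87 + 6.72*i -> [-2.87, 3.85, 10.57, 17.29, 24.01]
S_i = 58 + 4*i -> [58, 62, 66, 70, 74]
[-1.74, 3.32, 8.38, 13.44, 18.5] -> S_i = -1.74 + 5.06*i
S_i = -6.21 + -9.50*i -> [-6.21, -15.71, -25.21, -34.71, -44.21]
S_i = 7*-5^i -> [7, -35, 175, -875, 4375]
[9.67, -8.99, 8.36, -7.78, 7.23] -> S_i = 9.67*(-0.93)^i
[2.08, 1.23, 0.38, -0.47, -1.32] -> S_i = 2.08 + -0.85*i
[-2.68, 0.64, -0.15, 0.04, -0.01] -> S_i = -2.68*(-0.24)^i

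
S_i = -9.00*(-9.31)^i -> [-9.0, 83.79, -780.08, 7262.59, -67614.72]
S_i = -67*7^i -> [-67, -469, -3283, -22981, -160867]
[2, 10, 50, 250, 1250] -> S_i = 2*5^i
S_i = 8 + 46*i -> [8, 54, 100, 146, 192]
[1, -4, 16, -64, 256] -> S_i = 1*-4^i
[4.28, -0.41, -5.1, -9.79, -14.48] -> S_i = 4.28 + -4.69*i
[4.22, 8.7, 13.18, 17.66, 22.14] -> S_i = 4.22 + 4.48*i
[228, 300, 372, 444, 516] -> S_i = 228 + 72*i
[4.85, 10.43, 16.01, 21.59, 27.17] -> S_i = 4.85 + 5.58*i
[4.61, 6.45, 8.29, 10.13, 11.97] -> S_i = 4.61 + 1.84*i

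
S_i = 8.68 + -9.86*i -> [8.68, -1.18, -11.04, -20.9, -30.76]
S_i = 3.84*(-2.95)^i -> [3.84, -11.33, 33.42, -98.58, 290.82]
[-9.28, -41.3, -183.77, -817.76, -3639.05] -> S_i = -9.28*4.45^i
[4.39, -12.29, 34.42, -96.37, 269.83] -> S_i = 4.39*(-2.80)^i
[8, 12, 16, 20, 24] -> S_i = 8 + 4*i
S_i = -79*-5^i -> [-79, 395, -1975, 9875, -49375]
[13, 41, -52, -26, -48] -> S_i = Random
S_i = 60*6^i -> [60, 360, 2160, 12960, 77760]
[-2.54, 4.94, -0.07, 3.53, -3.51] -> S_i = Random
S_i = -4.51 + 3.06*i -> [-4.51, -1.45, 1.61, 4.67, 7.73]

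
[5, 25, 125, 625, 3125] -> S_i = 5*5^i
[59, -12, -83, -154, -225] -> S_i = 59 + -71*i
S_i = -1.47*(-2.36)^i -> [-1.47, 3.47, -8.19, 19.32, -45.6]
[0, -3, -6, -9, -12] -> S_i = 0 + -3*i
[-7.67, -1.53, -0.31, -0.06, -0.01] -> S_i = -7.67*0.20^i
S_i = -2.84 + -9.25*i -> [-2.84, -12.09, -21.34, -30.59, -39.84]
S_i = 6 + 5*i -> [6, 11, 16, 21, 26]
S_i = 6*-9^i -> [6, -54, 486, -4374, 39366]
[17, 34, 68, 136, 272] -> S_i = 17*2^i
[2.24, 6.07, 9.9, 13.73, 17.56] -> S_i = 2.24 + 3.83*i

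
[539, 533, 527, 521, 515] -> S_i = 539 + -6*i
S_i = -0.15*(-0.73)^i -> [-0.15, 0.11, -0.08, 0.06, -0.04]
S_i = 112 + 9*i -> [112, 121, 130, 139, 148]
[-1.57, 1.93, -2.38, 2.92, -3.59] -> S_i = -1.57*(-1.23)^i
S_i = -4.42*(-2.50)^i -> [-4.42, 11.05, -27.62, 69.06, -172.66]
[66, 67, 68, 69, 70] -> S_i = 66 + 1*i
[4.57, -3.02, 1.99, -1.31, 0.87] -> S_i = 4.57*(-0.66)^i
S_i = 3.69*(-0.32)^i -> [3.69, -1.18, 0.38, -0.12, 0.04]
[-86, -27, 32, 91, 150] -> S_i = -86 + 59*i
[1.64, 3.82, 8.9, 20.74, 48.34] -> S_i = 1.64*2.33^i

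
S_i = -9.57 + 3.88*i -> [-9.57, -5.69, -1.81, 2.07, 5.95]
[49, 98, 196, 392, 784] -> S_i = 49*2^i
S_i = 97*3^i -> [97, 291, 873, 2619, 7857]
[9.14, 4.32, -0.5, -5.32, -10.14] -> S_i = 9.14 + -4.82*i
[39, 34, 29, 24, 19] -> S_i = 39 + -5*i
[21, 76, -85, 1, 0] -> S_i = Random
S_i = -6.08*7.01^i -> [-6.08, -42.62, -298.77, -2094.39, -14681.68]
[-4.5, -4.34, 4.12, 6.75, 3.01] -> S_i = Random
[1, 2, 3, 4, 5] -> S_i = 1 + 1*i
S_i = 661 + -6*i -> [661, 655, 649, 643, 637]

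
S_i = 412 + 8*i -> [412, 420, 428, 436, 444]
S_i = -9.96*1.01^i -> [-9.96, -10.06, -10.16, -10.26, -10.36]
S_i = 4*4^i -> [4, 16, 64, 256, 1024]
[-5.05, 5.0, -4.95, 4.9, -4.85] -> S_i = -5.05*(-0.99)^i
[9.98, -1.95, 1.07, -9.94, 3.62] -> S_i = Random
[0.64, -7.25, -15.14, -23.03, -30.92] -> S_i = 0.64 + -7.89*i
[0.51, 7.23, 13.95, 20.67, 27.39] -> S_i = 0.51 + 6.72*i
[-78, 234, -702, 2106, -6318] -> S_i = -78*-3^i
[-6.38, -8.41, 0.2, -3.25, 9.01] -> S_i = Random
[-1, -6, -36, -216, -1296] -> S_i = -1*6^i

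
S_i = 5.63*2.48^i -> [5.63, 13.96, 34.63, 85.87, 212.97]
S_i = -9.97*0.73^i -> [-9.97, -7.28, -5.31, -3.88, -2.83]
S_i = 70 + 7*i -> [70, 77, 84, 91, 98]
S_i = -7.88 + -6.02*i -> [-7.88, -13.9, -19.92, -25.94, -31.96]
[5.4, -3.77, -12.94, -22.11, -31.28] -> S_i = 5.40 + -9.17*i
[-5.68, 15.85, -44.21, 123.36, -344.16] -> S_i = -5.68*(-2.79)^i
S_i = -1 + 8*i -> [-1, 7, 15, 23, 31]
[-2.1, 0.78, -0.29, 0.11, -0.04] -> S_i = -2.10*(-0.37)^i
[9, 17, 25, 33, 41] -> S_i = 9 + 8*i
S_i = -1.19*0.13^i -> [-1.19, -0.15, -0.02, -0.0, -0.0]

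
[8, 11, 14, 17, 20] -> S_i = 8 + 3*i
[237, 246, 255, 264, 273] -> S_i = 237 + 9*i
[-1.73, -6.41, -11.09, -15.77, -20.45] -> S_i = -1.73 + -4.68*i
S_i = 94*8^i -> [94, 752, 6016, 48128, 385024]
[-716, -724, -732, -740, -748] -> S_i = -716 + -8*i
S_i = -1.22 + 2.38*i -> [-1.22, 1.16, 3.54, 5.92, 8.3]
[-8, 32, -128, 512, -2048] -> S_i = -8*-4^i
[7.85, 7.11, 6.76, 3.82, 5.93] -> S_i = Random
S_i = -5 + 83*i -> [-5, 78, 161, 244, 327]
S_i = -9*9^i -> [-9, -81, -729, -6561, -59049]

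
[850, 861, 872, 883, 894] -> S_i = 850 + 11*i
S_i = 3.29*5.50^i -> [3.29, 18.1, 99.52, 547.37, 3010.56]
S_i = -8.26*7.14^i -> [-8.26, -58.98, -421.09, -3006.59, -21467.08]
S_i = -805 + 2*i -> [-805, -803, -801, -799, -797]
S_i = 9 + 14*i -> [9, 23, 37, 51, 65]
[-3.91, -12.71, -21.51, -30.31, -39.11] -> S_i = -3.91 + -8.80*i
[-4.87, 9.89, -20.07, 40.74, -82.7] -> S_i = -4.87*(-2.03)^i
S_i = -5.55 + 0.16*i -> [-5.55, -5.39, -5.23, -5.07, -4.91]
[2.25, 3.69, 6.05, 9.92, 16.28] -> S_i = 2.25*1.64^i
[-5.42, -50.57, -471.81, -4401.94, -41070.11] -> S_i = -5.42*9.33^i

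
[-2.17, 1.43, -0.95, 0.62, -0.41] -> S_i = -2.17*(-0.66)^i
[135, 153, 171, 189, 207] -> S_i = 135 + 18*i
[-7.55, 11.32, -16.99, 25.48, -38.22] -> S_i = -7.55*(-1.50)^i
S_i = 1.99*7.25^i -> [1.99, 14.43, 104.6, 758.35, 5498.0]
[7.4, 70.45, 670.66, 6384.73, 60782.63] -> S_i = 7.40*9.52^i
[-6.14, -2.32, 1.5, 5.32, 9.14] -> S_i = -6.14 + 3.82*i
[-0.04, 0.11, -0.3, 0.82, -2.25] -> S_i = -0.04*(-2.74)^i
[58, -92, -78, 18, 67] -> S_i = Random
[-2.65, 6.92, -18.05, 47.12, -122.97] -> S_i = -2.65*(-2.61)^i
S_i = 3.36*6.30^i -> [3.36, 21.17, 133.36, 840.16, 5292.99]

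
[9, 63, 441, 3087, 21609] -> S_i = 9*7^i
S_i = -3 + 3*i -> [-3, 0, 3, 6, 9]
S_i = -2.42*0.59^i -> [-2.42, -1.43, -0.84, -0.5, -0.29]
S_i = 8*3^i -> [8, 24, 72, 216, 648]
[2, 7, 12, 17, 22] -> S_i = 2 + 5*i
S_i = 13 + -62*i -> [13, -49, -111, -173, -235]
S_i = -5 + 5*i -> [-5, 0, 5, 10, 15]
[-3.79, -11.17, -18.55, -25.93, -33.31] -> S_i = -3.79 + -7.38*i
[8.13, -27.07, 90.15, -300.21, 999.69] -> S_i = 8.13*(-3.33)^i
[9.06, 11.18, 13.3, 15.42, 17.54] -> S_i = 9.06 + 2.12*i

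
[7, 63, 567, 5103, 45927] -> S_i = 7*9^i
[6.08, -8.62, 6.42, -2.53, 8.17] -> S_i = Random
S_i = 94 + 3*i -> [94, 97, 100, 103, 106]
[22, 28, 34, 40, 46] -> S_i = 22 + 6*i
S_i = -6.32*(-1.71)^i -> [-6.32, 10.81, -18.48, 31.6, -54.04]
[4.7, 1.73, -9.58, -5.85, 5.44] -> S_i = Random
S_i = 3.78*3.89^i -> [3.78, 14.7, 57.2, 222.51, 865.55]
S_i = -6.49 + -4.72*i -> [-6.49, -11.21, -15.93, -20.65, -25.37]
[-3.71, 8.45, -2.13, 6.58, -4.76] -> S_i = Random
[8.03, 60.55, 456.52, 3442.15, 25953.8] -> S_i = 8.03*7.54^i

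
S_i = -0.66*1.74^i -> [-0.66, -1.15, -2.0, -3.48, -6.05]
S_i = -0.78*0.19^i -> [-0.78, -0.15, -0.03, -0.01, -0.0]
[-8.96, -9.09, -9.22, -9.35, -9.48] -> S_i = -8.96 + -0.13*i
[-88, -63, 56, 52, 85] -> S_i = Random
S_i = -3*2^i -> [-3, -6, -12, -24, -48]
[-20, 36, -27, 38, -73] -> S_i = Random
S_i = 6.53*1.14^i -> [6.53, 7.44, 8.49, 9.67, 11.03]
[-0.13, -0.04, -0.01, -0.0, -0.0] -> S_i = -0.13*0.31^i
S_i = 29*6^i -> [29, 174, 1044, 6264, 37584]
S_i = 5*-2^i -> [5, -10, 20, -40, 80]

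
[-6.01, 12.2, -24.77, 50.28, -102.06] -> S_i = -6.01*(-2.03)^i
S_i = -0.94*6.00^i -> [-0.94, -5.64, -33.84, -203.04, -1218.24]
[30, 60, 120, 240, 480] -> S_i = 30*2^i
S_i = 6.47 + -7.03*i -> [6.47, -0.56, -7.59, -14.62, -21.65]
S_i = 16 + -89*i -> [16, -73, -162, -251, -340]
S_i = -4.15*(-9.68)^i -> [-4.15, 40.17, -388.86, 3764.21, -36437.58]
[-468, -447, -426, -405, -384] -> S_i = -468 + 21*i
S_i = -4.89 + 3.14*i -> [-4.89, -1.75, 1.39, 4.53, 7.67]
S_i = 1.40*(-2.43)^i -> [1.4, -3.4, 8.27, -20.09, 48.81]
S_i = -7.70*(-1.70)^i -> [-7.7, 13.09, -22.25, 37.83, -64.31]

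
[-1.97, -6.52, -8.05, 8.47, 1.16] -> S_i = Random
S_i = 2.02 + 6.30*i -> [2.02, 8.32, 14.62, 20.92, 27.22]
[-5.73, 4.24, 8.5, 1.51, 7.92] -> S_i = Random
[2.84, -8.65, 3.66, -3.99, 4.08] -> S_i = Random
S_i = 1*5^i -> [1, 5, 25, 125, 625]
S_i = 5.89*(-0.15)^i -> [5.89, -0.88, 0.13, -0.02, 0.0]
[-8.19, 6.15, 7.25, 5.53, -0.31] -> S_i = Random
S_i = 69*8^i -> [69, 552, 4416, 35328, 282624]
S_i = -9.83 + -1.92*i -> [-9.83, -11.75, -13.67, -15.59, -17.51]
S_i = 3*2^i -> [3, 6, 12, 24, 48]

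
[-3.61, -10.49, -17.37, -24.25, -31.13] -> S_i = -3.61 + -6.88*i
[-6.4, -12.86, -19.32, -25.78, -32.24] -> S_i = -6.40 + -6.46*i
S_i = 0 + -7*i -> [0, -7, -14, -21, -28]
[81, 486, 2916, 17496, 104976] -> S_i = 81*6^i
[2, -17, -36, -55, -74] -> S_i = 2 + -19*i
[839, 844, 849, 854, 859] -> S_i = 839 + 5*i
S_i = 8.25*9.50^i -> [8.25, 78.38, 744.56, 7073.34, 67196.77]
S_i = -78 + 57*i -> [-78, -21, 36, 93, 150]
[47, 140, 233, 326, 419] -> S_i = 47 + 93*i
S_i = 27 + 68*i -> [27, 95, 163, 231, 299]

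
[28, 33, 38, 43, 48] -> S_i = 28 + 5*i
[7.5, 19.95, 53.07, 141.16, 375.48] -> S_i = 7.50*2.66^i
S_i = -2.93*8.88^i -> [-2.93, -26.02, -231.04, -2051.67, -18218.79]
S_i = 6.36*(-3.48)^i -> [6.36, -22.13, 77.02, -268.04, 932.77]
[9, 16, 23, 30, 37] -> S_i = 9 + 7*i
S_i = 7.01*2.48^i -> [7.01, 17.38, 43.11, 106.92, 265.17]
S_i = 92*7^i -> [92, 644, 4508, 31556, 220892]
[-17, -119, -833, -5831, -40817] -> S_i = -17*7^i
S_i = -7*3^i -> [-7, -21, -63, -189, -567]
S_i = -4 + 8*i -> [-4, 4, 12, 20, 28]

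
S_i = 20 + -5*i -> [20, 15, 10, 5, 0]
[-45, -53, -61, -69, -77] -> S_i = -45 + -8*i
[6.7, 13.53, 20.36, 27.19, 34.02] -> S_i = 6.70 + 6.83*i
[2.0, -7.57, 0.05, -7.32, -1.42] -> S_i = Random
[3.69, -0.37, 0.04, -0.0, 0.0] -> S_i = 3.69*(-0.10)^i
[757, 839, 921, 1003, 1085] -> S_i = 757 + 82*i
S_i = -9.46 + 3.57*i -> [-9.46, -5.89, -2.32, 1.25, 4.82]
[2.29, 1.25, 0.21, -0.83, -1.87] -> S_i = 2.29 + -1.04*i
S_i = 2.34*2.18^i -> [2.34, 5.1, 11.12, 24.24, 52.85]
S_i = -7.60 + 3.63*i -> [-7.6, -3.97, -0.34, 3.29, 6.92]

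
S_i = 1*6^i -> [1, 6, 36, 216, 1296]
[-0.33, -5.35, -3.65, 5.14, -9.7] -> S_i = Random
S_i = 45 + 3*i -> [45, 48, 51, 54, 57]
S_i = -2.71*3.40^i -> [-2.71, -9.21, -31.33, -106.51, -362.15]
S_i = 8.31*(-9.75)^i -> [8.31, -81.02, 789.97, -7702.2, 75096.46]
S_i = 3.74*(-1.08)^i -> [3.74, -4.04, 4.36, -4.71, 5.09]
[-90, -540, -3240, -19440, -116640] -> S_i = -90*6^i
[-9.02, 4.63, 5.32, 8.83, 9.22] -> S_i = Random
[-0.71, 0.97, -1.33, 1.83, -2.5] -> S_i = -0.71*(-1.37)^i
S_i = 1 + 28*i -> [1, 29, 57, 85, 113]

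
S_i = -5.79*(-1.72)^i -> [-5.79, 9.96, -17.13, 29.46, -50.67]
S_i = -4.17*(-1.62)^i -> [-4.17, 6.76, -10.94, 17.73, -28.72]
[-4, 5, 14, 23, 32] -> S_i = -4 + 9*i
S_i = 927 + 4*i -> [927, 931, 935, 939, 943]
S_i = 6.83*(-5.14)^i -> [6.83, -35.11, 180.45, -927.49, 4767.31]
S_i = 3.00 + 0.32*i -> [3.0, 3.32, 3.64, 3.96, 4.28]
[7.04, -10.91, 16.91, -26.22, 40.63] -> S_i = 7.04*(-1.55)^i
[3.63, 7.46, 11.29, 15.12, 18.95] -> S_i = 3.63 + 3.83*i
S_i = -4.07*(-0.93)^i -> [-4.07, 3.79, -3.52, 3.27, -3.04]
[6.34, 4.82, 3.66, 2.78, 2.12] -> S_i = 6.34*0.76^i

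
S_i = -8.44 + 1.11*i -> [-8.44, -7.33, -6.22, -5.11, -4.0]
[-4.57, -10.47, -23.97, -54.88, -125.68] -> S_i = -4.57*2.29^i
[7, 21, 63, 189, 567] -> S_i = 7*3^i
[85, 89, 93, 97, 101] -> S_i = 85 + 4*i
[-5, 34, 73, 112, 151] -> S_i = -5 + 39*i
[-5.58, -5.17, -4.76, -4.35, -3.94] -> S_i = -5.58 + 0.41*i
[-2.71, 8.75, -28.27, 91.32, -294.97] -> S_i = -2.71*(-3.23)^i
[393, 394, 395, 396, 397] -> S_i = 393 + 1*i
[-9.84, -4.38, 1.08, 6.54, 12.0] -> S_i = -9.84 + 5.46*i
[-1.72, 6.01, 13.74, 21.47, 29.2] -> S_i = -1.72 + 7.73*i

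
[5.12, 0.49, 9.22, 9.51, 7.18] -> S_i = Random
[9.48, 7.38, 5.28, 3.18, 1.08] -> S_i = 9.48 + -2.10*i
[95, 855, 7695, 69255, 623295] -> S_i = 95*9^i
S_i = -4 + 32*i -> [-4, 28, 60, 92, 124]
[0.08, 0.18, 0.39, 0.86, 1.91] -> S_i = 0.08*2.21^i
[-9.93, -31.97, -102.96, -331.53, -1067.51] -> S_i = -9.93*3.22^i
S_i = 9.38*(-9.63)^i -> [9.38, -90.33, 869.87, -8376.87, 80669.24]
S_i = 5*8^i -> [5, 40, 320, 2560, 20480]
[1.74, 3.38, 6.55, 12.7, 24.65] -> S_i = 1.74*1.94^i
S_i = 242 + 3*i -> [242, 245, 248, 251, 254]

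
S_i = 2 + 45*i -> [2, 47, 92, 137, 182]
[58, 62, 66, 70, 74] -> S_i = 58 + 4*i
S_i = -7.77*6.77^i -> [-7.77, -52.6, -356.12, -2410.94, -16322.09]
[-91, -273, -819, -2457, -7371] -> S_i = -91*3^i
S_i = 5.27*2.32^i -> [5.27, 12.23, 28.37, 65.81, 152.67]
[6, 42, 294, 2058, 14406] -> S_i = 6*7^i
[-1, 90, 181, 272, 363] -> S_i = -1 + 91*i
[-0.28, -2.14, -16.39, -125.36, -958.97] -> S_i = -0.28*7.65^i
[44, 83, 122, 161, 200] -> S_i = 44 + 39*i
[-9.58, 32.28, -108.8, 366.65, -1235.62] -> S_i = -9.58*(-3.37)^i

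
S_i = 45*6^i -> [45, 270, 1620, 9720, 58320]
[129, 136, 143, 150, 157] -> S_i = 129 + 7*i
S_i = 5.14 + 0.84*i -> [5.14, 5.98, 6.82, 7.66, 8.5]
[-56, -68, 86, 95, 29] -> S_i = Random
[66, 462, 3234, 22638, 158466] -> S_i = 66*7^i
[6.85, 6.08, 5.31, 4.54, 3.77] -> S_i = 6.85 + -0.77*i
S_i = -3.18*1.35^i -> [-3.18, -4.29, -5.8, -7.82, -10.56]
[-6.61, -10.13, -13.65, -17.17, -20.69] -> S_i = -6.61 + -3.52*i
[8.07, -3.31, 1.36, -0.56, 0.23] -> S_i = 8.07*(-0.41)^i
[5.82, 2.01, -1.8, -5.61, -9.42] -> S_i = 5.82 + -3.81*i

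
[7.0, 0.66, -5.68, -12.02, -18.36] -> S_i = 7.00 + -6.34*i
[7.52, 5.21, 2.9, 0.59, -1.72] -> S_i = 7.52 + -2.31*i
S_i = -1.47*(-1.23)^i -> [-1.47, 1.81, -2.22, 2.74, -3.36]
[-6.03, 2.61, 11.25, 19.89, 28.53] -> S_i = -6.03 + 8.64*i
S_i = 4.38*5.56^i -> [4.38, 24.35, 135.4, 752.83, 4185.75]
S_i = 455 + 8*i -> [455, 463, 471, 479, 487]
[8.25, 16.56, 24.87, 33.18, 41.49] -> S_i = 8.25 + 8.31*i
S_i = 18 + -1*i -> [18, 17, 16, 15, 14]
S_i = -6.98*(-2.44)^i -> [-6.98, 17.03, -41.56, 101.4, -247.41]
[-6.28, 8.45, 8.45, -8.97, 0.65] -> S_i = Random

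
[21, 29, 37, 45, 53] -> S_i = 21 + 8*i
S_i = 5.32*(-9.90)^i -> [5.32, -52.67, 521.41, -5161.99, 51103.71]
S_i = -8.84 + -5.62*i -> [-8.84, -14.46, -20.08, -25.7, -31.32]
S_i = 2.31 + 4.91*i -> [2.31, 7.22, 12.13, 17.04, 21.95]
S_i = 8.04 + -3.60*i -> [8.04, 4.44, 0.84, -2.76, -6.36]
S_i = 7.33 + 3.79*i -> [7.33, 11.12, 14.91, 18.7, 22.49]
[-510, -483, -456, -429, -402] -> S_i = -510 + 27*i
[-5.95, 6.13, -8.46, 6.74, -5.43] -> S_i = Random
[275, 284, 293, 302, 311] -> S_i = 275 + 9*i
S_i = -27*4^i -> [-27, -108, -432, -1728, -6912]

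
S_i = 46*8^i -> [46, 368, 2944, 23552, 188416]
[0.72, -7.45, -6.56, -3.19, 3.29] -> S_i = Random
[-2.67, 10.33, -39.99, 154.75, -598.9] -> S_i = -2.67*(-3.87)^i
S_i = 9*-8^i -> [9, -72, 576, -4608, 36864]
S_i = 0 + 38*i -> [0, 38, 76, 114, 152]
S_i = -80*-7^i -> [-80, 560, -3920, 27440, -192080]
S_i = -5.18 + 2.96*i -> [-5.18, -2.22, 0.74, 3.7, 6.66]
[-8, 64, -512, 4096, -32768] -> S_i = -8*-8^i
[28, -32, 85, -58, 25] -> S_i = Random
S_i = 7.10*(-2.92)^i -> [7.1, -20.73, 60.54, -176.77, 516.17]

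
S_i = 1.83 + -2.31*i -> [1.83, -0.48, -2.79, -5.1, -7.41]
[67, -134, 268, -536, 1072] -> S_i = 67*-2^i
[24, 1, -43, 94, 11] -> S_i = Random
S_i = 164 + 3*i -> [164, 167, 170, 173, 176]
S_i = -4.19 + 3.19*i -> [-4.19, -1.0, 2.19, 5.38, 8.57]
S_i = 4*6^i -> [4, 24, 144, 864, 5184]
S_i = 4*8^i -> [4, 32, 256, 2048, 16384]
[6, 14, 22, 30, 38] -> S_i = 6 + 8*i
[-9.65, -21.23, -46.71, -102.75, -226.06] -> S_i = -9.65*2.20^i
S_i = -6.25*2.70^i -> [-6.25, -16.88, -45.56, -123.02, -332.15]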